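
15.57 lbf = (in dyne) 6.926e+06. Check: 1 lbf = 4.4482216 N, so 15.57 lbf = 15.57 * 4.4482216 = 69.258811 N. 1 dyne = 1e-05 N, so 69.258811 N = 69.258811 / 1e-05 = 6925881.1 dyne ≈ 6.926e+06 dyne (4 s.f.).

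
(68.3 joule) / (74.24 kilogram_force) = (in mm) 93.81. Check: 68.3 joule = 68.3 J. 1 kilogram_force = 9.80665 N, so 74.24 kilogram_force = 74.24 * 9.80665 = 728.0457 N. Combine: 68.3 J / 728.0457 N = 0.093812793 m. 1 mm = 0.001 m, so 0.093812793 m = 0.093812793 / 0.001 = 93.812793 mm ≈ 93.81 mm (4 s.f.).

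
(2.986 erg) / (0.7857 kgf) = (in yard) 4.238e-08. Check: 1 erg = 1e-07 J, so 2.986 erg = 2.986 * 1e-07 = 2.986e-07 J. 1 kgf = 9.80665 N, so 0.7857 kgf = 0.7857 * 9.80665 = 7.7050849 N. Combine: 2.986e-07 J / 7.7050849 N = 3.8753629e-08 m. 1 yard = 0.9144 m, so 3.8753629e-08 m = 3.8753629e-08 / 0.9144 = 4.2381484e-08 yard ≈ 4.238e-08 yard (4 s.f.).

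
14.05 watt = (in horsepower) 0.01884. Check: 14.05 watt = 14.05 W. 1 horsepower = 745.69987 W, so 14.05 W = 14.05 / 745.69987 = 0.01884136 horsepower ≈ 0.01884 horsepower (4 s.f.).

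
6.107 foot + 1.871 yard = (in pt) 1.013e+04. Check: 1 foot = 0.3048 m, so 6.107 foot = 6.107 * 0.3048 = 1.8614136 m. 1 yard = 0.9144 m, so 1.871 yard = 1.871 * 0.9144 = 1.7108424 m. Sum: 1.8614136 + 1.7108424 = 3.572256 m. 1 pt = 0.00035277778 m, so 3.572256 m = 3.572256 / 0.00035277778 = 10126.08 pt ≈ 1.013e+04 pt (4 s.f.).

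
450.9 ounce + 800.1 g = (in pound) 29.95. Check: 1 ounce = 0.028349523 kg, so 450.9 ounce = 450.9 * 0.028349523 = 12.7828 kg. 1 g = 0.001 kg, so 800.1 g = 800.1 * 0.001 = 0.8001 kg. Sum: 12.7828 + 0.8001 = 13.5829 kg. 1 pound = 0.45359237 kg, so 13.5829 kg = 13.5829 / 0.45359237 = 29.945169 pound ≈ 29.95 pound (4 s.f.).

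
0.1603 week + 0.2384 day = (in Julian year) 1 week = 604800 s, so 0.1603 week = 0.1603 * 604800 = 96949.44 s. 1 day = 86400 s, so 0.2384 day = 0.2384 * 86400 = 20597.76 s. Sum: 96949.44 + 20597.76 = 117547.2 s. 1 Julian year = 31557600 s, so 117547.2 s = 117547.2 / 31557600 = 0.003724846 Julian year ≈ 0.003725 Julian year (4 s.f.). Final answer: 0.003725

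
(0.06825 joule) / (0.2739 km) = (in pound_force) 5.602e-05. Check: 0.06825 joule = 0.06825 J. 1 km = 1000 m, so 0.2739 km = 0.2739 * 1000 = 273.9 m. Combine: 0.06825 J / 273.9 m = 0.00024917853 N. 1 pound_force = 4.4482216 N, so 0.00024917853 N = 0.00024917853 / 4.4482216 = 5.6017562e-05 pound_force ≈ 5.602e-05 pound_force (4 s.f.).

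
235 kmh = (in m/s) 1 kmh = 0.27777778 m/s, so 235 kmh = 235 * 0.27777778 = 65.277778 m/s. Result: 65.277778 m/s ≈ 65.28 m/s (4 s.f.). Final answer: 65.28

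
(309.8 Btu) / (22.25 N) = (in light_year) 1 Btu = 1055.0559 J, so 309.8 Btu = 309.8 * 1055.0559 = 326856.3 J. 22.25 N is already in N. Combine: 326856.3 J / 22.25 N = 14690.171 m. 1 light_year = 9.4607305e+15 m, so 14690.171 m = 14690.171 / 9.4607305e+15 = 1.5527523e-12 light_year ≈ 1.553e-12 light_year (4 s.f.). Final answer: 1.553e-12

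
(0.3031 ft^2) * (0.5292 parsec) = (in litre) 4.598e+17. Check: 1 ft^2 = 0.09290304 m^2, so 0.3031 ft^2 = 0.3031 * 0.09290304 = 0.028158911 m^2. 1 parsec = 3.0856776e+16 m, so 0.5292 parsec = 0.5292 * 3.0856776e+16 = 1.6329406e+16 m. Combine: 0.028158911 m^2 * 1.6329406e+16 m = 4.5981829e+14 m^3. 1 litre = 0.001 m^3, so 4.5981829e+14 m^3 = 4.5981829e+14 / 0.001 = 4.5981829e+17 litre ≈ 4.598e+17 litre (4 s.f.).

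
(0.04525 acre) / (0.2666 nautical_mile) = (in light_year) 1 acre = 4046.8564 m^2, so 0.04525 acre = 0.04525 * 4046.8564 = 183.12025 m^2. 1 nautical_mile = 1852 m, so 0.2666 nautical_mile = 0.2666 * 1852 = 493.7432 m. Combine: 183.12025 m^2 / 493.7432 m = 0.37088157 m. 1 light_year = 9.4607305e+15 m, so 0.37088157 m = 0.37088157 / 9.4607305e+15 = 3.9202213e-17 light_year ≈ 3.92e-17 light_year (4 s.f.). Final answer: 3.92e-17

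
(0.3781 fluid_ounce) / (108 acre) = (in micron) 2.558e-05. Check: 1 fluid_ounce = 2.957353e-05 m^3, so 0.3781 fluid_ounce = 0.3781 * 2.957353e-05 = 1.1181752e-05 m^3. 1 acre = 4046.8564 m^2, so 108 acre = 108 * 4046.8564 = 437060.49 m^2. Combine: 1.1181752e-05 m^3 / 437060.49 m^2 = 2.5583991e-11 m. 1 micron = 1e-06 m, so 2.5583991e-11 m = 2.5583991e-11 / 1e-06 = 2.5583991e-05 micron ≈ 2.558e-05 micron (4 s.f.).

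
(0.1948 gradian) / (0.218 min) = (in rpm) 0.002234. Check: 1 gradian = 0.015707963 rad, so 0.1948 gradian = 0.1948 * 0.015707963 = 0.0030599112 rad. 1 min = 60 s, so 0.218 min = 0.218 * 60 = 13.08 s. Combine: 0.0030599112 rad / 13.08 s = 0.00023393817 rad/s. 1 rpm = 0.10471976 rad/s, so 0.00023393817 rad/s = 0.00023393817 / 0.10471976 = 0.002233945 rpm ≈ 0.002234 rpm (4 s.f.).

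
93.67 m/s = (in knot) 182.1. Check: 1 knot = 0.51444444 m/s, so 93.67 m/s = 93.67 / 0.51444444 = 182.07991 knot ≈ 182.1 knot (4 s.f.).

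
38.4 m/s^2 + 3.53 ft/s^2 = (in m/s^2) 39.48. Check: 38.4 m/s^2 is already in m/s^2. 1 ft/s^2 = 0.3048 m/s^2, so 3.53 ft/s^2 = 3.53 * 0.3048 = 1.075944 m/s^2. Sum: 38.4 + 1.075944 = 39.475944 m/s^2. Result: 39.475944 m/s^2 ≈ 39.48 m/s^2 (4 s.f.).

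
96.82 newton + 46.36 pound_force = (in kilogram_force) 96.82 newton = 96.82 N. 1 pound_force = 4.4482216 N, so 46.36 pound_force = 46.36 * 4.4482216 = 206.21955 N. Sum: 96.82 + 206.21955 = 303.03955 N. 1 kilogram_force = 9.80665 N, so 303.03955 N = 303.03955 / 9.80665 = 30.901435 kilogram_force ≈ 30.9 kilogram_force (4 s.f.). Final answer: 30.9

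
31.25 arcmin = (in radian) 1 arcmin = 0.00029088821 rad, so 31.25 arcmin = 31.25 * 0.00029088821 = 0.0090902565 rad. 0.0090902565 rad = 0.0090902565 radian ≈ 0.00909 radian (4 s.f.). Final answer: 0.00909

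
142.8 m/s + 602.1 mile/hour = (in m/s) 142.8 m/s is already in m/s. 1 mile/hour = 0.44704 m/s, so 602.1 mile/hour = 602.1 * 0.44704 = 269.16278 m/s. Sum: 142.8 + 269.16278 = 411.96278 m/s. Result: 411.96278 m/s ≈ 412 m/s (4 s.f.). Final answer: 412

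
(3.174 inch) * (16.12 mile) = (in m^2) 1 inch = 0.0254 m, so 3.174 inch = 3.174 * 0.0254 = 0.0806196 m. 1 mile = 1609.344 m, so 16.12 mile = 16.12 * 1609.344 = 25942.625 m. Combine: 0.0806196 m * 25942.625 m = 2091.4841 m^2. Result: 2091.4841 m^2 ≈ 2091 m^2 (4 s.f.). Final answer: 2091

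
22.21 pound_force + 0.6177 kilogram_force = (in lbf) 23.57. Check: 1 pound_force = 4.4482216 N, so 22.21 pound_force = 22.21 * 4.4482216 = 98.795002 N. 1 kilogram_force = 9.80665 N, so 0.6177 kilogram_force = 0.6177 * 9.80665 = 6.0575677 N. Sum: 98.795002 + 6.0575677 = 104.85257 N. 1 lbf = 4.4482216 N, so 104.85257 N = 104.85257 / 4.4482216 = 23.571795 lbf ≈ 23.57 lbf (4 s.f.).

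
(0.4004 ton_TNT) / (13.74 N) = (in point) 1 ton_TNT = 4.184e+09 J, so 0.4004 ton_TNT = 0.4004 * 4.184e+09 = 1.6752736e+09 J. 13.74 N is already in N. Combine: 1.6752736e+09 J / 13.74 N = 1.2192675e+08 m. 1 point = 0.00035277778 m, so 1.2192675e+08 m = 1.2192675e+08 / 0.00035277778 = 3.4561915e+11 point ≈ 3.456e+11 point (4 s.f.). Final answer: 3.456e+11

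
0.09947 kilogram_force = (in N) 1 kilogram_force = 9.80665 N, so 0.09947 kilogram_force = 0.09947 * 9.80665 = 0.97546748 N. Result: 0.97546748 N ≈ 0.9755 N (4 s.f.). Final answer: 0.9755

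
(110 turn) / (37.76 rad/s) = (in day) 1 turn = 6.2831853 rad, so 110 turn = 110 * 6.2831853 = 691.15038 rad. 37.76 rad/s is already in rad/s. Combine: 691.15038 rad / 37.76 rad/s = 18.303771 s. 1 day = 86400 s, so 18.303771 s = 18.303771 / 86400 = 0.0002118492 day ≈ 0.0002118 day (4 s.f.). Final answer: 0.0002118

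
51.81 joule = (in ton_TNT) 1.238e-08. Check: 51.81 joule = 51.81 J. 1 ton_TNT = 4.184e+09 J, so 51.81 J = 51.81 / 4.184e+09 = 1.2382887e-08 ton_TNT ≈ 1.238e-08 ton_TNT (4 s.f.).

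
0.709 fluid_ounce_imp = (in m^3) 2.014e-05. Check: 1 fluid_ounce_imp = 2.8413063e-05 m^3, so 0.709 fluid_ounce_imp = 0.709 * 2.8413063e-05 = 2.0144861e-05 m^3. Result: 2.0144861e-05 m^3 ≈ 2.014e-05 m^3 (4 s.f.).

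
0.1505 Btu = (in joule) 158.8. Check: 1 Btu = 1055.0559 J, so 0.1505 Btu = 0.1505 * 1055.0559 = 158.78591 J. 158.78591 J = 158.78591 joule ≈ 158.8 joule (4 s.f.).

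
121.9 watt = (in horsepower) 0.1635. Check: 121.9 watt = 121.9 W. 1 horsepower = 745.69987 W, so 121.9 W = 121.9 / 745.69987 = 0.16347059 horsepower ≈ 0.1635 horsepower (4 s.f.).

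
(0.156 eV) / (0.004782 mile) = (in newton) 1 eV = 1.6021766e-19 J, so 0.156 eV = 0.156 * 1.6021766e-19 = 2.4993955e-20 J. 1 mile = 1609.344 m, so 0.004782 mile = 0.004782 * 1609.344 = 7.695883 m. Combine: 2.4993955e-20 J / 7.695883 m = 3.2477047e-21 N. 3.2477047e-21 N = 3.2477047e-21 newton ≈ 3.248e-21 newton (4 s.f.). Final answer: 3.248e-21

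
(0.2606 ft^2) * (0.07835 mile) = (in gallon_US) 806.5. Check: 1 ft^2 = 0.09290304 m^2, so 0.2606 ft^2 = 0.2606 * 0.09290304 = 0.024210532 m^2. 1 mile = 1609.344 m, so 0.07835 mile = 0.07835 * 1609.344 = 126.0921 m. Combine: 0.024210532 m^2 * 126.0921 m = 3.0527569 m^3. 1 gallon_US = 0.0037854118 m^3, so 3.0527569 m^3 = 3.0527569 / 0.0037854118 = 806.45306 gallon_US ≈ 806.5 gallon_US (4 s.f.).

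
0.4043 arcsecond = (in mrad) 0.00196. Check: 1 arcsecond = 4.8481368e-06 rad, so 0.4043 arcsecond = 0.4043 * 4.8481368e-06 = 1.9601017e-06 rad. 1 mrad = 0.001 rad, so 1.9601017e-06 rad = 1.9601017e-06 / 0.001 = 0.0019601017 mrad ≈ 0.00196 mrad (4 s.f.).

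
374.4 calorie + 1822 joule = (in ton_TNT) 8.099e-07. Check: 1 calorie = 4.184 J, so 374.4 calorie = 374.4 * 4.184 = 1566.4896 J. 1822 joule = 1822 J. Sum: 1566.4896 + 1822 = 3388.4896 J. 1 ton_TNT = 4.184e+09 J, so 3388.4896 J = 3388.4896 / 4.184e+09 = 8.0986845e-07 ton_TNT ≈ 8.099e-07 ton_TNT (4 s.f.).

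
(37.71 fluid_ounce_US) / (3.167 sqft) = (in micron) 1 fluid_ounce_US = 2.957353e-05 m^3, so 37.71 fluid_ounce_US = 37.71 * 2.957353e-05 = 0.0011152178 m^3. 1 sqft = 0.09290304 m^2, so 3.167 sqft = 3.167 * 0.09290304 = 0.29422393 m^2. Combine: 0.0011152178 m^3 / 0.29422393 m^2 = 0.0037903709 m. 1 micron = 1e-06 m, so 0.0037903709 m = 0.0037903709 / 1e-06 = 3790.3709 micron ≈ 3790 micron (4 s.f.). Final answer: 3790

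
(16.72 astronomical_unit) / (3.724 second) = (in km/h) 2.418e+12. Check: 1 astronomical_unit = 1.4959787e+11 m, so 16.72 astronomical_unit = 16.72 * 1.4959787e+11 = 2.5012764e+12 m. 3.724 second = 3.724 s. Combine: 2.5012764e+12 m / 3.724 s = 6.7166391e+11 m/s. 1 km/h = 0.27777778 m/s, so 6.7166391e+11 m/s = 6.7166391e+11 / 0.27777778 = 2.4179901e+12 km/h ≈ 2.418e+12 km/h (4 s.f.).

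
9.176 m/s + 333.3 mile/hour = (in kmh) 569.4. Check: 9.176 m/s is already in m/s. 1 mile/hour = 0.44704 m/s, so 333.3 mile/hour = 333.3 * 0.44704 = 148.99843 m/s. Sum: 9.176 + 148.99843 = 158.17443 m/s. 1 kmh = 0.27777778 m/s, so 158.17443 m/s = 158.17443 / 0.27777778 = 569.42796 kmh ≈ 569.4 kmh (4 s.f.).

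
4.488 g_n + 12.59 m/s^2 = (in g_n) 1 g_n = 9.80665 m/s^2, so 4.488 g_n = 4.488 * 9.80665 = 44.012245 m/s^2. 12.59 m/s^2 is already in m/s^2. Sum: 44.012245 + 12.59 = 56.602245 m/s^2. 1 g_n = 9.80665 m/s^2, so 56.602245 m/s^2 = 56.602245 / 9.80665 = 5.7718227 g_n ≈ 5.772 g_n (4 s.f.). Final answer: 5.772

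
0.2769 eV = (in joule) 1 eV = 1.6021766e-19 J, so 0.2769 eV = 0.2769 * 1.6021766e-19 = 4.4364271e-20 J. 4.4364271e-20 J = 4.4364271e-20 joule ≈ 4.436e-20 joule (4 s.f.). Final answer: 4.436e-20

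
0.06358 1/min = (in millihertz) 1.06. Check: 1 1/min = 0.016666667 Hz, so 0.06358 1/min = 0.06358 * 0.016666667 = 0.0010596667 Hz. 1 millihertz = 0.001 Hz, so 0.0010596667 Hz = 0.0010596667 / 0.001 = 1.0596667 millihertz ≈ 1.06 millihertz (4 s.f.).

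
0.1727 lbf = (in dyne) 7.682e+04. Check: 1 lbf = 4.4482216 N, so 0.1727 lbf = 0.1727 * 4.4482216 = 0.76820787 N. 1 dyne = 1e-05 N, so 0.76820787 N = 0.76820787 / 1e-05 = 76820.787 dyne ≈ 7.682e+04 dyne (4 s.f.).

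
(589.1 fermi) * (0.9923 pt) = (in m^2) 1 fermi = 1e-15 m, so 589.1 fermi = 589.1 * 1e-15 = 5.891e-13 m. 1 pt = 0.00035277778 m, so 0.9923 pt = 0.9923 * 0.00035277778 = 0.00035006139 m. Combine: 5.891e-13 m * 0.00035006139 m = 2.0622116e-16 m^2. Result: 2.0622116e-16 m^2 ≈ 2.062e-16 m^2 (4 s.f.). Final answer: 2.062e-16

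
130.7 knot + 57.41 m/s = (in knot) 242.3. Check: 1 knot = 0.51444444 m/s, so 130.7 knot = 130.7 * 0.51444444 = 67.237889 m/s. 57.41 m/s is already in m/s. Sum: 67.237889 + 57.41 = 124.64789 m/s. 1 knot = 0.51444444 m/s, so 124.64789 m/s = 124.64789 / 0.51444444 = 242.29611 knot ≈ 242.3 knot (4 s.f.).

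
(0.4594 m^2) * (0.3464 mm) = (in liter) 0.4594 m^2 is already in m^2. 1 mm = 0.001 m, so 0.3464 mm = 0.3464 * 0.001 = 0.0003464 m. Combine: 0.4594 m^2 * 0.0003464 m = 0.00015913616 m^3. 1 liter = 0.001 m^3, so 0.00015913616 m^3 = 0.00015913616 / 0.001 = 0.15913616 liter ≈ 0.1591 liter (4 s.f.). Final answer: 0.1591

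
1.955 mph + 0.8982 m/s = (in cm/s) 177.2. Check: 1 mph = 0.44704 m/s, so 1.955 mph = 1.955 * 0.44704 = 0.8739632 m/s. 0.8982 m/s is already in m/s. Sum: 0.8739632 + 0.8982 = 1.7721632 m/s. 1 cm/s = 0.01 m/s, so 1.7721632 m/s = 1.7721632 / 0.01 = 177.21632 cm/s ≈ 177.2 cm/s (4 s.f.).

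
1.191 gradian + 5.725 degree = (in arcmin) 1 gradian = 0.015707963 rad, so 1.191 gradian = 1.191 * 0.015707963 = 0.018708184 rad. 1 degree = 0.017453293 rad, so 5.725 degree = 5.725 * 0.017453293 = 0.0999201 rad. Sum: 0.018708184 + 0.0999201 = 0.11862828 rad. 1 arcmin = 0.00029088821 rad, so 0.11862828 rad = 0.11862828 / 0.00029088821 = 407.814 arcmin ≈ 407.8 arcmin (4 s.f.). Final answer: 407.8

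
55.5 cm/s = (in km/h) 1 cm/s = 0.01 m/s, so 55.5 cm/s = 55.5 * 0.01 = 0.555 m/s. 1 km/h = 0.27777778 m/s, so 0.555 m/s = 0.555 / 0.27777778 = 1.998 km/h. Final answer: 1.998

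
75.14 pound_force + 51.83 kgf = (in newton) 1 pound_force = 4.4482216 N, so 75.14 pound_force = 75.14 * 4.4482216 = 334.23937 N. 1 kgf = 9.80665 N, so 51.83 kgf = 51.83 * 9.80665 = 508.27867 N. Sum: 334.23937 + 508.27867 = 842.51804 N. 842.51804 N = 842.51804 newton ≈ 842.5 newton (4 s.f.). Final answer: 842.5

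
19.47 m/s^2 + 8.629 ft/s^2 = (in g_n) 2.254. Check: 19.47 m/s^2 is already in m/s^2. 1 ft/s^2 = 0.3048 m/s^2, so 8.629 ft/s^2 = 8.629 * 0.3048 = 2.6301192 m/s^2. Sum: 19.47 + 2.6301192 = 22.100119 m/s^2. 1 g_n = 9.80665 m/s^2, so 22.100119 m/s^2 = 22.100119 / 9.80665 = 2.253585 g_n ≈ 2.254 g_n (4 s.f.).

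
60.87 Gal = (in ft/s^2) 1.997. Check: 1 Gal = 0.01 m/s^2, so 60.87 Gal = 60.87 * 0.01 = 0.6087 m/s^2. 1 ft/s^2 = 0.3048 m/s^2, so 0.6087 m/s^2 = 0.6087 / 0.3048 = 1.9970472 ft/s^2 ≈ 1.997 ft/s^2 (4 s.f.).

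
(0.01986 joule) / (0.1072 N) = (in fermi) 1.853e+14. Check: 0.01986 joule = 0.01986 J. 0.1072 N is already in N. Combine: 0.01986 J / 0.1072 N = 0.18526119 m. 1 fermi = 1e-15 m, so 0.18526119 m = 0.18526119 / 1e-15 = 1.8526119e+14 fermi ≈ 1.853e+14 fermi (4 s.f.).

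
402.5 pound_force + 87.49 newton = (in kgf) 191.5. Check: 1 pound_force = 4.4482216 N, so 402.5 pound_force = 402.5 * 4.4482216 = 1790.4092 N. 87.49 newton = 87.49 N. Sum: 1790.4092 + 87.49 = 1877.8992 N. 1 kgf = 9.80665 N, so 1877.8992 N = 1877.8992 / 9.80665 = 191.49243 kgf ≈ 191.5 kgf (4 s.f.).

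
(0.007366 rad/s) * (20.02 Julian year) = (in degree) 2.666e+08. Check: 0.007366 rad/s is already in rad/s. 1 Julian year = 31557600 s, so 20.02 Julian year = 20.02 * 31557600 = 6.3178315e+08 s. Combine: 0.007366 rad/s * 6.3178315e+08 s = 4653714.7 rad. 1 degree = 0.017453293 rad, so 4653714.7 rad = 4653714.7 / 0.017453293 = 2.6663821e+08 degree ≈ 2.666e+08 degree (4 s.f.).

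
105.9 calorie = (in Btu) 1 calorie = 4.184 J, so 105.9 calorie = 105.9 * 4.184 = 443.0856 J. 1 Btu = 1055.0559 J, so 443.0856 J = 443.0856 / 1055.0559 = 0.41996412 Btu ≈ 0.42 Btu (4 s.f.). Final answer: 0.42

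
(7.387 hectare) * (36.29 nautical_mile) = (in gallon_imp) 1.092e+12. Check: 1 hectare = 10000 m^2, so 7.387 hectare = 7.387 * 10000 = 73870 m^2. 1 nautical_mile = 1852 m, so 36.29 nautical_mile = 36.29 * 1852 = 67209.08 m. Combine: 73870 m^2 * 67209.08 m = 4.9647347e+09 m^3. 1 gallon_imp = 0.00454609 m^3, so 4.9647347e+09 m^3 = 4.9647347e+09 / 0.00454609 = 1.092089e+12 gallon_imp ≈ 1.092e+12 gallon_imp (4 s.f.).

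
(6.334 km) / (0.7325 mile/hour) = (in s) 1 km = 1000 m, so 6.334 km = 6.334 * 1000 = 6334 m. 1 mile/hour = 0.44704 m/s, so 0.7325 mile/hour = 0.7325 * 0.44704 = 0.3274568 m/s. Combine: 6334 m / 0.3274568 m/s = 19343.01 s. Result: 19343.01 s ≈ 1.934e+04 s (4 s.f.). Final answer: 1.934e+04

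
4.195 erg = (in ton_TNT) 1.003e-16. Check: 1 erg = 1e-07 J, so 4.195 erg = 4.195 * 1e-07 = 4.195e-07 J. 1 ton_TNT = 4.184e+09 J, so 4.195e-07 J = 4.195e-07 / 4.184e+09 = 1.0026291e-16 ton_TNT ≈ 1.003e-16 ton_TNT (4 s.f.).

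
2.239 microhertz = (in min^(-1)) 0.0001343. Check: 1 microhertz = 1e-06 Hz, so 2.239 microhertz = 2.239 * 1e-06 = 2.239e-06 Hz. 1 min^(-1) = 0.016666667 Hz, so 2.239e-06 Hz = 2.239e-06 / 0.016666667 = 0.00013434 min^(-1) ≈ 0.0001343 min^(-1) (4 s.f.).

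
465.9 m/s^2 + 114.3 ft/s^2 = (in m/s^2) 465.9 m/s^2 is already in m/s^2. 1 ft/s^2 = 0.3048 m/s^2, so 114.3 ft/s^2 = 114.3 * 0.3048 = 34.83864 m/s^2. Sum: 465.9 + 34.83864 = 500.73864 m/s^2. Result: 500.73864 m/s^2 ≈ 500.7 m/s^2 (4 s.f.). Final answer: 500.7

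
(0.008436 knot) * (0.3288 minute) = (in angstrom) 8.562e+08. Check: 1 knot = 0.51444444 m/s, so 0.008436 knot = 0.008436 * 0.51444444 = 0.0043398533 m/s. 1 minute = 60 s, so 0.3288 minute = 0.3288 * 60 = 19.728 s. Combine: 0.0043398533 m/s * 19.728 s = 0.085616627 m. 1 angstrom = 1e-10 m, so 0.085616627 m = 0.085616627 / 1e-10 = 8.5616627e+08 angstrom ≈ 8.562e+08 angstrom (4 s.f.).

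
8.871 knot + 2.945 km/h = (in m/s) 1 knot = 0.51444444 m/s, so 8.871 knot = 8.871 * 0.51444444 = 4.5636367 m/s. 1 km/h = 0.27777778 m/s, so 2.945 km/h = 2.945 * 0.27777778 = 0.81805556 m/s. Sum: 4.5636367 + 0.81805556 = 5.3816922 m/s. Result: 5.3816922 m/s ≈ 5.382 m/s (4 s.f.). Final answer: 5.382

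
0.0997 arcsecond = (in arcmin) 1 arcsecond = 4.8481368e-06 rad, so 0.0997 arcsecond = 0.0997 * 4.8481368e-06 = 4.8335924e-07 rad. 1 arcmin = 0.00029088821 rad, so 4.8335924e-07 rad = 4.8335924e-07 / 0.00029088821 = 0.0016616667 arcmin ≈ 0.001662 arcmin (4 s.f.). Final answer: 0.001662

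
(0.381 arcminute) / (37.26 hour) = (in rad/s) 8.262e-10. Check: 1 arcminute = 0.00029088821 rad, so 0.381 arcminute = 0.381 * 0.00029088821 = 0.00011082841 rad. 1 hour = 3600 s, so 37.26 hour = 37.26 * 3600 = 134136 s. Combine: 0.00011082841 rad / 134136 s = 8.262391e-10 rad/s. Result: 8.262391e-10 rad/s ≈ 8.262e-10 rad/s (4 s.f.).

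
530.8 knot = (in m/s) 1 knot = 0.51444444 m/s, so 530.8 knot = 530.8 * 0.51444444 = 273.06711 m/s. Result: 273.06711 m/s ≈ 273.1 m/s (4 s.f.). Final answer: 273.1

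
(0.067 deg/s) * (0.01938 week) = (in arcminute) 1 deg/s = 0.017453293 rad/s, so 0.067 deg/s = 0.067 * 0.017453293 = 0.0011693706 rad/s. 1 week = 604800 s, so 0.01938 week = 0.01938 * 604800 = 11721.024 s. Combine: 0.0011693706 rad/s * 11721.024 s = 13.706221 rad. 1 arcminute = 0.00029088821 rad, so 13.706221 rad = 13.706221 / 0.00029088821 = 47118.516 arcminute ≈ 4.712e+04 arcminute (4 s.f.). Final answer: 4.712e+04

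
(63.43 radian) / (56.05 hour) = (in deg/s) 63.43 radian = 63.43 rad. 1 hour = 3600 s, so 56.05 hour = 56.05 * 3600 = 201780 s. Combine: 63.43 rad / 201780 s = 0.00031435226 rad/s. 1 deg/s = 0.017453293 rad/s, so 0.00031435226 rad/s = 0.00031435226 / 0.017453293 = 0.018011058 deg/s ≈ 0.01801 deg/s (4 s.f.). Final answer: 0.01801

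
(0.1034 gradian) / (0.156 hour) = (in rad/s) 1 gradian = 0.015707963 rad, so 0.1034 gradian = 0.1034 * 0.015707963 = 0.0016242034 rad. 1 hour = 3600 s, so 0.156 hour = 0.156 * 3600 = 561.6 s. Combine: 0.0016242034 rad / 561.6 s = 2.8921001e-06 rad/s. Result: 2.8921001e-06 rad/s ≈ 2.892e-06 rad/s (4 s.f.). Final answer: 2.892e-06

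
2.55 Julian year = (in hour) 2.235e+04. Check: 1 Julian year = 31557600 s, so 2.55 Julian year = 2.55 * 31557600 = 80471880 s. 1 hour = 3600 s, so 80471880 s = 80471880 / 3600 = 22353.3 hour ≈ 2.235e+04 hour (4 s.f.).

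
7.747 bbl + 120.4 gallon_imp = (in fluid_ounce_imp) 6.261e+04. Check: 1 bbl = 0.15898729 m^3, so 7.747 bbl = 7.747 * 0.15898729 = 1.2316746 m^3. 1 gallon_imp = 0.00454609 m^3, so 120.4 gallon_imp = 120.4 * 0.00454609 = 0.54734924 m^3. Sum: 1.2316746 + 0.54734924 = 1.7790238 m^3. 1 fluid_ounce_imp = 2.8413063e-05 m^3, so 1.7790238 m^3 = 1.7790238 / 2.8413063e-05 = 62612.885 fluid_ounce_imp ≈ 6.261e+04 fluid_ounce_imp (4 s.f.).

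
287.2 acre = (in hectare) 116.2. Check: 1 acre = 4046.8564 m^2, so 287.2 acre = 287.2 * 4046.8564 = 1162257.2 m^2. 1 hectare = 10000 m^2, so 1162257.2 m^2 = 1162257.2 / 10000 = 116.22572 hectare ≈ 116.2 hectare (4 s.f.).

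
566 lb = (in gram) 1 lb = 0.45359237 kg, so 566 lb = 566 * 0.45359237 = 256.73328 kg. 1 gram = 0.001 kg, so 256.73328 kg = 256.73328 / 0.001 = 256733.28 gram ≈ 2.567e+05 gram (4 s.f.). Final answer: 2.567e+05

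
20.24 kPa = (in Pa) 2.024e+04. Check: 1 kPa = 1000 Pa, so 20.24 kPa = 20.24 * 1000 = 20240 Pa. Result: 20240 Pa ≈ 2.024e+04 Pa (4 s.f.).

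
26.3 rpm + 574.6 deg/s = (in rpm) 122.1. Check: 1 rpm = 0.10471976 rad/s, so 26.3 rpm = 26.3 * 0.10471976 = 2.7541296 rad/s. 1 deg/s = 0.017453293 rad/s, so 574.6 deg/s = 574.6 * 0.017453293 = 10.028662 rad/s. Sum: 2.7541296 + 10.028662 = 12.782791 rad/s. 1 rpm = 0.10471976 rad/s, so 12.782791 rad/s = 12.782791 / 0.10471976 = 122.06667 rpm ≈ 122.1 rpm (4 s.f.).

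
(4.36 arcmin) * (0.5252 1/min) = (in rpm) 1 arcmin = 0.00029088821 rad, so 4.36 arcmin = 4.36 * 0.00029088821 = 0.0012682726 rad. 1 1/min = 0.016666667 Hz, so 0.5252 1/min = 0.5252 * 0.016666667 = 0.0087533333 Hz. Combine: 0.0012682726 rad * 0.0087533333 Hz = 1.1101613e-05 rad/s. 1 rpm = 0.10471976 rad/s, so 1.1101613e-05 rad/s = 1.1101613e-05 / 0.10471976 = 0.00010601259 rpm ≈ 0.000106 rpm (4 s.f.). Final answer: 0.000106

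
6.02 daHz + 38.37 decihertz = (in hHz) 0.6404. Check: 1 daHz = 10 Hz, so 6.02 daHz = 6.02 * 10 = 60.2 Hz. 1 decihertz = 0.1 Hz, so 38.37 decihertz = 38.37 * 0.1 = 3.837 Hz. Sum: 60.2 + 3.837 = 64.037 Hz. 1 hHz = 100 Hz, so 64.037 Hz = 64.037 / 100 = 0.64037 hHz ≈ 0.6404 hHz (4 s.f.).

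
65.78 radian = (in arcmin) 2.261e+05. Check: 65.78 radian = 65.78 rad. 1 arcmin = 0.00029088821 rad, so 65.78 rad = 65.78 / 0.00029088821 = 226134.98 arcmin ≈ 2.261e+05 arcmin (4 s.f.).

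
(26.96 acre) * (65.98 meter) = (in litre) 7.199e+09. Check: 1 acre = 4046.8564 m^2, so 26.96 acre = 26.96 * 4046.8564 = 109103.25 m^2. 65.98 meter = 65.98 m. Combine: 109103.25 m^2 * 65.98 m = 7198632.4 m^3. 1 litre = 0.001 m^3, so 7198632.4 m^3 = 7198632.4 / 0.001 = 7.1986324e+09 litre ≈ 7.199e+09 litre (4 s.f.).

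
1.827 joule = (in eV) 1.14e+19. Check: 1.827 joule = 1.827 J. 1 eV = 1.6021766e-19 J, so 1.827 J = 1.827 / 1.6021766e-19 = 1.1403237e+19 eV ≈ 1.14e+19 eV (4 s.f.).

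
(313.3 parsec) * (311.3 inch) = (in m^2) 7.644e+19. Check: 1 parsec = 3.0856776e+16 m, so 313.3 parsec = 313.3 * 3.0856776e+16 = 9.6674279e+18 m. 1 inch = 0.0254 m, so 311.3 inch = 311.3 * 0.0254 = 7.90702 m. Combine: 9.6674279e+18 m * 7.90702 m = 7.6440545e+19 m^2. Result: 7.6440545e+19 m^2 ≈ 7.644e+19 m^2 (4 s.f.).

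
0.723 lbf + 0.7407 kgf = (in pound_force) 1 lbf = 4.4482216 N, so 0.723 lbf = 0.723 * 4.4482216 = 3.2160642 N. 1 kgf = 9.80665 N, so 0.7407 kgf = 0.7407 * 9.80665 = 7.2637857 N. Sum: 3.2160642 + 7.2637857 = 10.47985 N. 1 pound_force = 4.4482216 N, so 10.47985 N = 10.47985 / 4.4482216 = 2.355964 pound_force ≈ 2.356 pound_force (4 s.f.). Final answer: 2.356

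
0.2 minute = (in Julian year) 1 minute = 60 s, so 0.2 minute = 0.2 * 60 = 12 s. 1 Julian year = 31557600 s, so 12 s = 12 / 31557600 = 3.8025705e-07 Julian year ≈ 3.803e-07 Julian year (4 s.f.). Final answer: 3.803e-07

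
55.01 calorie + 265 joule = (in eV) 3.091e+21. Check: 1 calorie = 4.184 J, so 55.01 calorie = 55.01 * 4.184 = 230.16184 J. 265 joule = 265 J. Sum: 230.16184 + 265 = 495.16184 J. 1 eV = 1.6021766e-19 J, so 495.16184 J = 495.16184 / 1.6021766e-19 = 3.0905571e+21 eV ≈ 3.091e+21 eV (4 s.f.).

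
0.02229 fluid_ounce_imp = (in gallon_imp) 1 fluid_ounce_imp = 2.8413063e-05 m^3, so 0.02229 fluid_ounce_imp = 0.02229 * 2.8413063e-05 = 6.3332716e-07 m^3. 1 gallon_imp = 0.00454609 m^3, so 6.3332716e-07 m^3 = 6.3332716e-07 / 0.00454609 = 0.0001393125 gallon_imp ≈ 0.0001393 gallon_imp (4 s.f.). Final answer: 0.0001393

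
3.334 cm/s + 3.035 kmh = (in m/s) 1 cm/s = 0.01 m/s, so 3.334 cm/s = 3.334 * 0.01 = 0.03334 m/s. 1 kmh = 0.27777778 m/s, so 3.035 kmh = 3.035 * 0.27777778 = 0.84305556 m/s. Sum: 0.03334 + 0.84305556 = 0.87639556 m/s. Result: 0.87639556 m/s ≈ 0.8764 m/s (4 s.f.). Final answer: 0.8764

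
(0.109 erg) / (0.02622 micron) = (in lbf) 1 erg = 1e-07 J, so 0.109 erg = 0.109 * 1e-07 = 1.09e-08 J. 1 micron = 1e-06 m, so 0.02622 micron = 0.02622 * 1e-06 = 2.622e-08 m. Combine: 1.09e-08 J / 2.622e-08 m = 0.4157132 N. 1 lbf = 4.4482216 N, so 0.4157132 N = 0.4157132 / 4.4482216 = 0.093456044 lbf ≈ 0.09346 lbf (4 s.f.). Final answer: 0.09346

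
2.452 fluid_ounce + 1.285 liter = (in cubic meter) 1 fluid_ounce = 2.957353e-05 m^3, so 2.452 fluid_ounce = 2.452 * 2.957353e-05 = 7.2514294e-05 m^3. 1 liter = 0.001 m^3, so 1.285 liter = 1.285 * 0.001 = 0.001285 m^3. Sum: 7.2514294e-05 + 0.001285 = 0.0013575143 m^3. 0.0013575143 m^3 = 0.0013575143 cubic meter ≈ 0.001358 cubic meter (4 s.f.). Final answer: 0.001358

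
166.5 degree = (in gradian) 1 degree = 0.017453293 rad, so 166.5 degree = 166.5 * 0.017453293 = 2.9059732 rad. 1 gradian = 0.015707963 rad, so 2.9059732 rad = 2.9059732 / 0.015707963 = 185 gradian. Final answer: 185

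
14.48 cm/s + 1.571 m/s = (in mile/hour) 3.838. Check: 1 cm/s = 0.01 m/s, so 14.48 cm/s = 14.48 * 0.01 = 0.1448 m/s. 1.571 m/s is already in m/s. Sum: 0.1448 + 1.571 = 1.7158 m/s. 1 mile/hour = 0.44704 m/s, so 1.7158 m/s = 1.7158 / 0.44704 = 3.8381353 mile/hour ≈ 3.838 mile/hour (4 s.f.).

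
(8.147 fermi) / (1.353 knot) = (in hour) 1 fermi = 1e-15 m, so 8.147 fermi = 8.147 * 1e-15 = 8.147e-15 m. 1 knot = 0.51444444 m/s, so 1.353 knot = 1.353 * 0.51444444 = 0.69604333 m/s. Combine: 8.147e-15 m / 0.69604333 m/s = 1.1704731e-14 s. 1 hour = 3600 s, so 1.1704731e-14 s = 1.1704731e-14 / 3600 = 3.2513142e-18 hour ≈ 3.251e-18 hour (4 s.f.). Final answer: 3.251e-18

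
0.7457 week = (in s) 1 week = 604800 s, so 0.7457 week = 0.7457 * 604800 = 450999.36 s. Result: 450999.36 s ≈ 4.51e+05 s (4 s.f.). Final answer: 4.51e+05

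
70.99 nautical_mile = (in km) 1 nautical_mile = 1852 m, so 70.99 nautical_mile = 70.99 * 1852 = 131473.48 m. 1 km = 1000 m, so 131473.48 m = 131473.48 / 1000 = 131.47348 km ≈ 131.5 km (4 s.f.). Final answer: 131.5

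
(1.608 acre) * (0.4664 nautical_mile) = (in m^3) 1 acre = 4046.8564 m^2, so 1.608 acre = 1.608 * 4046.8564 = 6507.3451 m^2. 1 nautical_mile = 1852 m, so 0.4664 nautical_mile = 0.4664 * 1852 = 863.7728 m. Combine: 6507.3451 m^2 * 863.7728 m = 5620867.7 m^3. Result: 5620867.7 m^3 ≈ 5.621e+06 m^3 (4 s.f.). Final answer: 5.621e+06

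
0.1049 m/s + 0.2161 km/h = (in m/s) 0.1049 m/s is already in m/s. 1 km/h = 0.27777778 m/s, so 0.2161 km/h = 0.2161 * 0.27777778 = 0.060027778 m/s. Sum: 0.1049 + 0.060027778 = 0.16492778 m/s. Result: 0.16492778 m/s ≈ 0.1649 m/s (4 s.f.). Final answer: 0.1649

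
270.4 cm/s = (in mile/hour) 1 cm/s = 0.01 m/s, so 270.4 cm/s = 270.4 * 0.01 = 2.704 m/s. 1 mile/hour = 0.44704 m/s, so 2.704 m/s = 2.704 / 0.44704 = 6.0486757 mile/hour ≈ 6.049 mile/hour (4 s.f.). Final answer: 6.049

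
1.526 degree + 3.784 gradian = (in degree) 1 degree = 0.017453293 rad, so 1.526 degree = 1.526 * 0.017453293 = 0.026633724 rad. 1 gradian = 0.015707963 rad, so 3.784 gradian = 3.784 * 0.015707963 = 0.059438933 rad. Sum: 0.026633724 + 0.059438933 = 0.086072657 rad. 1 degree = 0.017453293 rad, so 0.086072657 rad = 0.086072657 / 0.017453293 = 4.9316 degree ≈ 4.932 degree (4 s.f.). Final answer: 4.932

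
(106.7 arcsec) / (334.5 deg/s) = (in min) 1 arcsec = 4.8481368e-06 rad, so 106.7 arcsec = 106.7 * 4.8481368e-06 = 0.0005172962 rad. 1 deg/s = 0.017453293 rad/s, so 334.5 deg/s = 334.5 * 0.017453293 = 5.8381263 rad/s. Combine: 0.0005172962 rad / 5.8381263 rad/s = 8.8606544e-05 s. 1 min = 60 s, so 8.8606544e-05 s = 8.8606544e-05 / 60 = 1.4767757e-06 min ≈ 1.477e-06 min (4 s.f.). Final answer: 1.477e-06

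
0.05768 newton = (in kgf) 0.005882. Check: 0.05768 newton = 0.05768 N. 1 kgf = 9.80665 N, so 0.05768 N = 0.05768 / 9.80665 = 0.0058817231 kgf ≈ 0.005882 kgf (4 s.f.).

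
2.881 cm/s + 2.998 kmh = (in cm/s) 1 cm/s = 0.01 m/s, so 2.881 cm/s = 2.881 * 0.01 = 0.02881 m/s. 1 kmh = 0.27777778 m/s, so 2.998 kmh = 2.998 * 0.27777778 = 0.83277778 m/s. Sum: 0.02881 + 0.83277778 = 0.86158778 m/s. 1 cm/s = 0.01 m/s, so 0.86158778 m/s = 0.86158778 / 0.01 = 86.158778 cm/s ≈ 86.16 cm/s (4 s.f.). Final answer: 86.16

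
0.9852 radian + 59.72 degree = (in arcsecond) 0.9852 radian = 0.9852 rad. 1 degree = 0.017453293 rad, so 59.72 degree = 59.72 * 0.017453293 = 1.0423106 rad. Sum: 0.9852 + 1.0423106 = 2.0275106 rad. 1 arcsecond = 4.8481368e-06 rad, so 2.0275106 rad = 2.0275106 / 4.8481368e-06 = 418204.09 arcsecond ≈ 4.182e+05 arcsecond (4 s.f.). Final answer: 4.182e+05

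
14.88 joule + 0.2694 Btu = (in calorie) 71.49. Check: 14.88 joule = 14.88 J. 1 Btu = 1055.0559 J, so 0.2694 Btu = 0.2694 * 1055.0559 = 284.23205 J. Sum: 14.88 + 284.23205 = 299.11205 J. 1 calorie = 4.184 J, so 299.11205 J = 299.11205 / 4.184 = 71.489495 calorie ≈ 71.49 calorie (4 s.f.).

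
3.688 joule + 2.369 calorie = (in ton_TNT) 3.688 joule = 3.688 J. 1 calorie = 4.184 J, so 2.369 calorie = 2.369 * 4.184 = 9.911896 J. Sum: 3.688 + 9.911896 = 13.599896 J. 1 ton_TNT = 4.184e+09 J, so 13.599896 J = 13.599896 / 4.184e+09 = 3.2504532e-09 ton_TNT ≈ 3.25e-09 ton_TNT (4 s.f.). Final answer: 3.25e-09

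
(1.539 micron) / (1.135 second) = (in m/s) 1.356e-06. Check: 1 micron = 1e-06 m, so 1.539 micron = 1.539 * 1e-06 = 1.539e-06 m. 1.135 second = 1.135 s. Combine: 1.539e-06 m / 1.135 s = 1.3559471e-06 m/s. Result: 1.3559471e-06 m/s ≈ 1.356e-06 m/s (4 s.f.).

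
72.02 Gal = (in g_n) 0.07344. Check: 1 Gal = 0.01 m/s^2, so 72.02 Gal = 72.02 * 0.01 = 0.7202 m/s^2. 1 g_n = 9.80665 m/s^2, so 0.7202 m/s^2 = 0.7202 / 9.80665 = 0.073439962 g_n ≈ 0.07344 g_n (4 s.f.).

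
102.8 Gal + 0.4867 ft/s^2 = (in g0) 1 Gal = 0.01 m/s^2, so 102.8 Gal = 102.8 * 0.01 = 1.028 m/s^2. 1 ft/s^2 = 0.3048 m/s^2, so 0.4867 ft/s^2 = 0.4867 * 0.3048 = 0.14834616 m/s^2. Sum: 1.028 + 0.14834616 = 1.1763462 m/s^2. 1 g0 = 9.80665 m/s^2, so 1.1763462 m/s^2 = 1.1763462 / 9.80665 = 0.11995393 g0 ≈ 0.12 g0 (4 s.f.). Final answer: 0.12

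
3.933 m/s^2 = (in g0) 0.4011. Check: 1 g0 = 9.80665 m/s^2, so 3.933 m/s^2 = 3.933 / 9.80665 = 0.40105439 g0 ≈ 0.4011 g0 (4 s.f.).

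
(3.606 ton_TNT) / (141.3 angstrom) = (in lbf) 2.4e+17. Check: 1 ton_TNT = 4.184e+09 J, so 3.606 ton_TNT = 3.606 * 4.184e+09 = 1.5087504e+10 J. 1 angstrom = 1e-10 m, so 141.3 angstrom = 141.3 * 1e-10 = 1.413e-08 m. Combine: 1.5087504e+10 J / 1.413e-08 m = 1.0677639e+18 N. 1 lbf = 4.4482216 N, so 1.0677639e+18 N = 1.0677639e+18 / 4.4482216 = 2.4004288e+17 lbf ≈ 2.4e+17 lbf (4 s.f.).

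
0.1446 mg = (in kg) 1.446e-07. Check: 1 mg = 1e-06 kg, so 0.1446 mg = 0.1446 * 1e-06 = 1.446e-07 kg. Result: 1.446e-07 kg.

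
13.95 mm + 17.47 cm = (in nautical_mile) 0.0001019. Check: 1 mm = 0.001 m, so 13.95 mm = 13.95 * 0.001 = 0.01395 m. 1 cm = 0.01 m, so 17.47 cm = 17.47 * 0.01 = 0.1747 m. Sum: 0.01395 + 0.1747 = 0.18865 m. 1 nautical_mile = 1852 m, so 0.18865 m = 0.18865 / 1852 = 0.00010186285 nautical_mile ≈ 0.0001019 nautical_mile (4 s.f.).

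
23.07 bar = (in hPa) 1 bar = 100000 Pa, so 23.07 bar = 23.07 * 100000 = 2307000 Pa. 1 hPa = 100 Pa, so 2307000 Pa = 2307000 / 100 = 23070 hPa ≈ 2.307e+04 hPa (4 s.f.). Final answer: 2.307e+04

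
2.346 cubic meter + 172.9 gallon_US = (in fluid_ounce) 2.346 cubic meter = 2.346 m^3. 1 gallon_US = 0.0037854118 m^3, so 172.9 gallon_US = 172.9 * 0.0037854118 = 0.6544977 m^3. Sum: 2.346 + 0.6544977 = 3.0004977 m^3. 1 fluid_ounce = 2.957353e-05 m^3, so 3.0004977 m^3 = 3.0004977 / 2.957353e-05 = 101458.9 fluid_ounce ≈ 1.015e+05 fluid_ounce (4 s.f.). Final answer: 1.015e+05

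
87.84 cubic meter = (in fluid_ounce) 2.97e+06. Check: 87.84 cubic meter = 87.84 m^3. 1 fluid_ounce = 2.957353e-05 m^3, so 87.84 m^3 = 87.84 / 2.957353e-05 = 2970223.8 fluid_ounce ≈ 2.97e+06 fluid_ounce (4 s.f.).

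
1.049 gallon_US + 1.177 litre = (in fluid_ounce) 174.1. Check: 1 gallon_US = 0.0037854118 m^3, so 1.049 gallon_US = 1.049 * 0.0037854118 = 0.003970897 m^3. 1 litre = 0.001 m^3, so 1.177 litre = 1.177 * 0.001 = 0.001177 m^3. Sum: 0.003970897 + 0.001177 = 0.005147897 m^3. 1 fluid_ounce = 2.957353e-05 m^3, so 0.005147897 m^3 = 0.005147897 / 2.957353e-05 = 174.0711 fluid_ounce ≈ 174.1 fluid_ounce (4 s.f.).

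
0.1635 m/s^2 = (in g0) 1 g0 = 9.80665 m/s^2, so 0.1635 m/s^2 = 0.1635 / 9.80665 = 0.01667236 g0 ≈ 0.01667 g0 (4 s.f.). Final answer: 0.01667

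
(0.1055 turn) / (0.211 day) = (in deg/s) 0.002083. Check: 1 turn = 6.2831853 rad, so 0.1055 turn = 0.1055 * 6.2831853 = 0.66287605 rad. 1 day = 86400 s, so 0.211 day = 0.211 * 86400 = 18230.4 s. Combine: 0.66287605 rad / 18230.4 s = 3.6361026e-05 rad/s. 1 deg/s = 0.017453293 rad/s, so 3.6361026e-05 rad/s = 3.6361026e-05 / 0.017453293 = 0.0020833333 deg/s ≈ 0.002083 deg/s (4 s.f.).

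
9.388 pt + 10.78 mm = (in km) 1 pt = 0.00035277778 m, so 9.388 pt = 9.388 * 0.00035277778 = 0.0033118778 m. 1 mm = 0.001 m, so 10.78 mm = 10.78 * 0.001 = 0.01078 m. Sum: 0.0033118778 + 0.01078 = 0.014091878 m. 1 km = 1000 m, so 0.014091878 m = 0.014091878 / 1000 = 1.4091878e-05 km ≈ 1.409e-05 km (4 s.f.). Final answer: 1.409e-05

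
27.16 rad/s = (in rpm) 1 rpm = 0.10471976 rad/s, so 27.16 rad/s = 27.16 / 0.10471976 = 259.3589 rpm ≈ 259.4 rpm (4 s.f.). Final answer: 259.4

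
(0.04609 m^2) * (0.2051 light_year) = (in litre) 8.943e+16. Check: 0.04609 m^2 is already in m^2. 1 light_year = 9.4607305e+15 m, so 0.2051 light_year = 0.2051 * 9.4607305e+15 = 1.9403958e+15 m. Combine: 0.04609 m^2 * 1.9403958e+15 m = 8.9432843e+13 m^3. 1 litre = 0.001 m^3, so 8.9432843e+13 m^3 = 8.9432843e+13 / 0.001 = 8.9432843e+16 litre ≈ 8.943e+16 litre (4 s.f.).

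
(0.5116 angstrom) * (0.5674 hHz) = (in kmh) 1 angstrom = 1e-10 m, so 0.5116 angstrom = 0.5116 * 1e-10 = 5.116e-11 m. 1 hHz = 100 Hz, so 0.5674 hHz = 0.5674 * 100 = 56.74 Hz. Combine: 5.116e-11 m * 56.74 Hz = 2.9028184e-09 m/s. 1 kmh = 0.27777778 m/s, so 2.9028184e-09 m/s = 2.9028184e-09 / 0.27777778 = 1.0450146e-08 kmh ≈ 1.045e-08 kmh (4 s.f.). Final answer: 1.045e-08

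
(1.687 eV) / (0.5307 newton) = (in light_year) 5.383e-35. Check: 1 eV = 1.6021766e-19 J, so 1.687 eV = 1.687 * 1.6021766e-19 = 2.702872e-19 J. 0.5307 newton = 0.5307 N. Combine: 2.702872e-19 J / 0.5307 N = 5.0930318e-19 m. 1 light_year = 9.4607305e+15 m, so 5.0930318e-19 m = 5.0930318e-19 / 9.4607305e+15 = 5.3833389e-35 light_year ≈ 5.383e-35 light_year (4 s.f.).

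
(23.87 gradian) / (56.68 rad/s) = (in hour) 1 gradian = 0.015707963 rad, so 23.87 gradian = 23.87 * 0.015707963 = 0.37494908 rad. 56.68 rad/s is already in rad/s. Combine: 0.37494908 rad / 56.68 rad/s = 0.006615192 s. 1 hour = 3600 s, so 0.006615192 s = 0.006615192 / 3600 = 1.8375533e-06 hour ≈ 1.838e-06 hour (4 s.f.). Final answer: 1.838e-06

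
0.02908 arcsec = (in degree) 8.078e-06. Check: 1 arcsec = 4.8481368e-06 rad, so 0.02908 arcsec = 0.02908 * 4.8481368e-06 = 1.4098382e-07 rad. 1 degree = 0.017453293 rad, so 1.4098382e-07 rad = 1.4098382e-07 / 0.017453293 = 8.0777778e-06 degree ≈ 8.078e-06 degree (4 s.f.).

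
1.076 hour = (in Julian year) 1 hour = 3600 s, so 1.076 hour = 1.076 * 3600 = 3873.6 s. 1 Julian year = 31557600 s, so 3873.6 s = 3873.6 / 31557600 = 0.00012274698 Julian year ≈ 0.0001227 Julian year (4 s.f.). Final answer: 0.0001227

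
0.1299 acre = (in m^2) 525.7. Check: 1 acre = 4046.8564 m^2, so 0.1299 acre = 0.1299 * 4046.8564 = 525.68665 m^2. Result: 525.68665 m^2 ≈ 525.7 m^2 (4 s.f.).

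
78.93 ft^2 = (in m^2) 1 ft^2 = 0.09290304 m^2, so 78.93 ft^2 = 78.93 * 0.09290304 = 7.3328369 m^2. Result: 7.3328369 m^2 ≈ 7.333 m^2 (4 s.f.). Final answer: 7.333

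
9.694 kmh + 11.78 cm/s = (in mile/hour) 6.287. Check: 1 kmh = 0.27777778 m/s, so 9.694 kmh = 9.694 * 0.27777778 = 2.6927778 m/s. 1 cm/s = 0.01 m/s, so 11.78 cm/s = 11.78 * 0.01 = 0.1178 m/s. Sum: 2.6927778 + 0.1178 = 2.8105778 m/s. 1 mile/hour = 0.44704 m/s, so 2.8105778 m/s = 2.8105778 / 0.44704 = 6.2870834 mile/hour ≈ 6.287 mile/hour (4 s.f.).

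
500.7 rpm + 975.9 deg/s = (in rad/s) 69.47. Check: 1 rpm = 0.10471976 rad/s, so 500.7 rpm = 500.7 * 0.10471976 = 52.433181 rad/s. 1 deg/s = 0.017453293 rad/s, so 975.9 deg/s = 975.9 * 0.017453293 = 17.032668 rad/s. Sum: 52.433181 + 17.032668 = 69.46585 rad/s. Result: 69.46585 rad/s ≈ 69.47 rad/s (4 s.f.).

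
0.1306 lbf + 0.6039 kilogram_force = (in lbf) 1 lbf = 4.4482216 N, so 0.1306 lbf = 0.1306 * 4.4482216 = 0.58093774 N. 1 kilogram_force = 9.80665 N, so 0.6039 kilogram_force = 0.6039 * 9.80665 = 5.9222359 N. Sum: 0.58093774 + 5.9222359 = 6.5031737 N. 1 lbf = 4.4482216 N, so 6.5031737 N = 6.5031737 / 4.4482216 = 1.4619716 lbf ≈ 1.462 lbf (4 s.f.). Final answer: 1.462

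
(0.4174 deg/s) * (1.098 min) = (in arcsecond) 1 deg/s = 0.017453293 rad/s, so 0.4174 deg/s = 0.4174 * 0.017453293 = 0.0072850043 rad/s. 1 min = 60 s, so 1.098 min = 1.098 * 60 = 65.88 s. Combine: 0.0072850043 rad/s * 65.88 s = 0.47993608 rad. 1 arcsecond = 4.8481368e-06 rad, so 0.47993608 rad = 0.47993608 / 4.8481368e-06 = 98993.923 arcsecond ≈ 9.899e+04 arcsecond (4 s.f.). Final answer: 9.899e+04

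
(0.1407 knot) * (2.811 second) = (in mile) 1 knot = 0.51444444 m/s, so 0.1407 knot = 0.1407 * 0.51444444 = 0.072382333 m/s. 2.811 second = 2.811 s. Combine: 0.072382333 m/s * 2.811 s = 0.20346674 m. 1 mile = 1609.344 m, so 0.20346674 m = 0.20346674 / 1609.344 = 0.00012642837 mile ≈ 0.0001264 mile (4 s.f.). Final answer: 0.0001264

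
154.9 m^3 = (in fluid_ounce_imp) 1 fluid_ounce_imp = 2.8413063e-05 m^3, so 154.9 m^3 = 154.9 / 2.8413063e-05 = 5451717.8 fluid_ounce_imp ≈ 5.452e+06 fluid_ounce_imp (4 s.f.). Final answer: 5.452e+06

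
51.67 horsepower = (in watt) 3.853e+04. Check: 1 horsepower = 745.69987 W, so 51.67 horsepower = 51.67 * 745.69987 = 38530.312 W. 38530.312 W = 38530.312 watt ≈ 3.853e+04 watt (4 s.f.).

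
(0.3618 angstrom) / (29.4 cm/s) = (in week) 2.035e-16. Check: 1 angstrom = 1e-10 m, so 0.3618 angstrom = 0.3618 * 1e-10 = 3.618e-11 m. 1 cm/s = 0.01 m/s, so 29.4 cm/s = 29.4 * 0.01 = 0.294 m/s. Combine: 3.618e-11 m / 0.294 m/s = 1.2306122e-10 s. 1 week = 604800 s, so 1.2306122e-10 s = 1.2306122e-10 / 604800 = 2.0347425e-16 week ≈ 2.035e-16 week (4 s.f.).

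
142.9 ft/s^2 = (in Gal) 4356. Check: 1 ft/s^2 = 0.3048 m/s^2, so 142.9 ft/s^2 = 142.9 * 0.3048 = 43.55592 m/s^2. 1 Gal = 0.01 m/s^2, so 43.55592 m/s^2 = 43.55592 / 0.01 = 4355.592 Gal ≈ 4356 Gal (4 s.f.).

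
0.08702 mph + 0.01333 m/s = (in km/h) 0.188. Check: 1 mph = 0.44704 m/s, so 0.08702 mph = 0.08702 * 0.44704 = 0.038901421 m/s. 0.01333 m/s is already in m/s. Sum: 0.038901421 + 0.01333 = 0.052231421 m/s. 1 km/h = 0.27777778 m/s, so 0.052231421 m/s = 0.052231421 / 0.27777778 = 0.18803311 km/h ≈ 0.188 km/h (4 s.f.).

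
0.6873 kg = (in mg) 1 mg = 1e-06 kg, so 0.6873 kg = 0.6873 / 1e-06 = 687300 mg ≈ 6.873e+05 mg (4 s.f.). Final answer: 6.873e+05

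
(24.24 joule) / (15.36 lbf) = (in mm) 24.24 joule = 24.24 J. 1 lbf = 4.4482216 N, so 15.36 lbf = 15.36 * 4.4482216 = 68.324684 N. Combine: 24.24 J / 68.324684 N = 0.35477661 m. 1 mm = 0.001 m, so 0.35477661 m = 0.35477661 / 0.001 = 354.77661 mm ≈ 354.8 mm (4 s.f.). Final answer: 354.8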